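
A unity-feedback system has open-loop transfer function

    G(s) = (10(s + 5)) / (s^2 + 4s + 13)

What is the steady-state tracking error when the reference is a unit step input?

e_ss = 0.2063

G(s) has no poles at the origin.
This is a Type 0 system. Kp = lim_{s→0} G(s) = 50/13.
e_ss = 1/(1 + Kp) = 1/(1 + 50/13) = 13/63 ≈ 0.2063.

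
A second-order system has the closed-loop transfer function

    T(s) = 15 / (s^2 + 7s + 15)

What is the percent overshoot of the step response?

Comparing s^2 + 7s + 15 to s^2 + 2ζωₙs + ωₙ²: ωₙ = √15 ≈ 3.873 rad/s and ζ = 7/(2·√15) ≈ 0.9037.
%OS = 100·exp(−πζ/√(1−ζ²)) = 100·exp(−π·0.9037/√(1−0.9037²)) ≈ 0.132%.

%OS ≈ 0.132%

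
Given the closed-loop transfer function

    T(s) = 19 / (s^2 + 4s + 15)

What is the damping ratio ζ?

ζ ≈ 0.5164

Compare the denominator to the standard form s^2 + 2ζωₙs + ωₙ².
ωₙ² = 15, so ωₙ = √15 ≈ 3.873 rad/s.
2ζωₙ = 4, so ζ = 4/(2·√15) ≈ 0.5164.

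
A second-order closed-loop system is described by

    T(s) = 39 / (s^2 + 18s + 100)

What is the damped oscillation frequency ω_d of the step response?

Comparing s^2 + 18s + 100 to s^2 + 2ζωₙs + ωₙ²: ωₙ = 10 rad/s and ζ = 18/(2·10) = 0.9.
ζωₙ = 18/2 = 9, so ω_d = ωₙ√(1−ζ²) = √(ωₙ² − (ζωₙ)²) = √(100 − 9²) = √19 ≈ 4.359 rad/s.

ω_d ≈ 4.359 rad/s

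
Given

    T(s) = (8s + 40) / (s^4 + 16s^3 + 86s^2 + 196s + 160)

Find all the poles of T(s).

The poles are the roots of the denominator s^4 + 16s^3 + 86s^2 + 196s + 160 = 0.
Trying s = -8: the polynomial evaluates to 0, so (s + 8) is a factor.
Dividing out leaves s^3 + 8s^2 + 22s + 20 = 0.
This factors further as (s^2 + 6s + 10)(s + 2) = 0.

s = -8, -3 ± j, -2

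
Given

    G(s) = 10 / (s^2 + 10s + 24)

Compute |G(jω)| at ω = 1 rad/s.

|G(j1)| ≈ 0.3987

Substitute s = j1: numerator = 10, denominator = 23 + j10.
|G(j1)| = |10| / |23 + j10| = 10 / 25.080 ≈ 0.3987.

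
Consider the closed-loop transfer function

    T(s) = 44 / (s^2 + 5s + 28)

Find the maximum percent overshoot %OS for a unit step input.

Comparing s^2 + 5s + 28 to s^2 + 2ζωₙs + ωₙ²: ωₙ = √28 ≈ 5.292 rad/s and ζ = 5/(2·√28) ≈ 0.4725.
%OS = 100·exp(−πζ/√(1−ζ²)) = 100·exp(−π·0.4725/√(1−0.4725²)) ≈ 18.6%.

%OS ≈ 18.6%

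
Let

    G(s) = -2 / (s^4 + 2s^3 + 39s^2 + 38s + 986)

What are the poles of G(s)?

The poles are the roots of the denominator s^4 + 2s^3 + 39s^2 + 38s + 986 = 0.
No real roots exist; factor into two real quadratics: (s^2 - 4s + 29)(s^2 + 6s + 34) = 0.
Each quadratic gives a conjugate pair via the quadratic formula.

s = 2 ± 5j, -3 ± 5j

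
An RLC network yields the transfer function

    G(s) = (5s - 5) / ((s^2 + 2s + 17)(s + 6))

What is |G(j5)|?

|G(j5)| ≈ 0.2549

Substitute s = j5: numerator = -5 + j25, denominator = -98 + j20.
|G(j5)| = |-5 + j25| / |-98 + j20| = 25.495 / 100.02 ≈ 0.2549.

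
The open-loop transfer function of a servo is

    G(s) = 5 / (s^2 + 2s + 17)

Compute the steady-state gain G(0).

At s = 0 each factor (s + a) contributes a and each (s^2 + bs + c) contributes c.
G(0) = 5·1 / ((17)) = 5/17 = 5/17.

G(0) = 5/17 ≈ 0.2941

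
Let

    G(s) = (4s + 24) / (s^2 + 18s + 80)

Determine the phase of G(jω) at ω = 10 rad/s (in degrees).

At s = j10: numerator = 24 + j40, denominator = -20 + j180.
∠G = ∠num − ∠den = 59.036° − (96.340°) = -37.30°.

∠G(j10) ≈ -37.30°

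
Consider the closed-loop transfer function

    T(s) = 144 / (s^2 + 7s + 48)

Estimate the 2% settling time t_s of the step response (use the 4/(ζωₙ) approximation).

Comparing s^2 + 7s + 48 to s^2 + 2ζωₙs + ωₙ²: ωₙ = √48 ≈ 6.928 rad/s and ζ = 7/(2·√48) ≈ 0.5052.
ζωₙ = 7/2 = 3.5, so t_s ≈ 4/(ζωₙ) = 4/3.5 ≈ 1.143 s.

t_s ≈ 1.143 s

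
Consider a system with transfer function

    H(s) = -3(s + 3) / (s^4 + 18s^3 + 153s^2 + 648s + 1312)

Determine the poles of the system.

s = -4 ± 4j, -5 ± 4j

The poles are the roots of the denominator s^4 + 18s^3 + 153s^2 + 648s + 1312 = 0.
No real roots exist; factor into two real quadratics: (s^2 + 8s + 32)(s^2 + 10s + 41) = 0.
Each quadratic gives a conjugate pair via the quadratic formula.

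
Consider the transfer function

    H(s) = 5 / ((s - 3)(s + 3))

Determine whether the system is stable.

unstable

The poles can be read from the denominator factors: s = 3, -3.
Since the pole(s) at s = 3 lie in the right half-plane, the system is unstable.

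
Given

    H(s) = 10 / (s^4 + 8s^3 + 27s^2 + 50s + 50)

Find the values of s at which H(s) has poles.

s = -3 + j, -3 - j, -1 + 2j, -1 - 2j

The poles are the roots of the denominator s^4 + 8s^3 + 27s^2 + 50s + 50 = 0.
No real roots exist; factor into two real quadratics: (s^2 + 6s + 10)(s^2 + 2s + 5) = 0.
Each quadratic gives a conjugate pair via the quadratic formula.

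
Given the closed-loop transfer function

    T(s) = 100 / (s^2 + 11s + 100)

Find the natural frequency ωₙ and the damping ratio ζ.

Compare the denominator to the standard form s^2 + 2ζωₙs + ωₙ².
ωₙ² = 100, so ωₙ = 10 rad/s.
2ζωₙ = 11, so ζ = 11/(2·10) = 0.55.

ωₙ = 10 rad/s, ζ = 0.55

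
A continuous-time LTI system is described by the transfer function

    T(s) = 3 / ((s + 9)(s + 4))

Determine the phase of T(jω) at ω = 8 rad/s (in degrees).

∠T(j8) ≈ -105.1°

At s = j8: numerator = 3, denominator = -28 + j104.
∠T = ∠num − ∠den = 0° − (105.07°) = -105.1°.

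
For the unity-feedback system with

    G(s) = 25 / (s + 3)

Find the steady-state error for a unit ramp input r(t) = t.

G(s) has no poles at the origin.
This is a Type 0 system; Kv = lim_{s→0} s·G(s) = 0, so the steady-state error for a ramp input is infinite.

e_ss = ∞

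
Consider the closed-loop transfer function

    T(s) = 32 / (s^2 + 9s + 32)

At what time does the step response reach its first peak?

t_p ≈ 0.9165 s

Comparing s^2 + 9s + 32 to s^2 + 2ζωₙs + ωₙ²: ωₙ = √32 ≈ 5.657 rad/s and ζ = 9/(2·√32) ≈ 0.7955.
ζωₙ = 9/2 = 4.5, so ω_d = ωₙ√(1−ζ²) = √(ωₙ² − (ζωₙ)²) = √(32 − 4.5²) = √11.75 ≈ 3.428 rad/s.
t_p = π/ω_d = π/3.428 ≈ 0.9165 s.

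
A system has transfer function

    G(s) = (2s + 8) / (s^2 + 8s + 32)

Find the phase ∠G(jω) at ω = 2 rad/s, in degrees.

At s = j2: numerator = 8 + j4, denominator = 28 + j16.
∠G = ∠num − ∠den = 26.565° − (29.745°) = -3.180°.

∠G(j2) ≈ -3.180°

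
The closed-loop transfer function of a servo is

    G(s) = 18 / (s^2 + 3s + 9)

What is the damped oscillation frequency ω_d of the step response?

Comparing s^2 + 3s + 9 to s^2 + 2ζωₙs + ωₙ²: ωₙ = 3 rad/s and ζ = 3/(2·3) = 0.5.
ζωₙ = 3/2 = 1.5, so ω_d = ωₙ√(1−ζ²) = √(ωₙ² − (ζωₙ)²) = √(9 − 1.5²) = √6.75 ≈ 2.598 rad/s.

ω_d ≈ 2.598 rad/s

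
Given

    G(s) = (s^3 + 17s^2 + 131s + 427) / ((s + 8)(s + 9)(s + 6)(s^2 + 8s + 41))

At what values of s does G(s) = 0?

s = -7, -5 ± 6j

Set the numerator to zero: s^3 + 17s^2 + 131s + 427 = 0.
Factoring: (s + 7)(s^2 + 10s + 61) = 0.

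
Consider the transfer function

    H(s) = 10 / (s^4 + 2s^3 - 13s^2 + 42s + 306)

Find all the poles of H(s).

The poles are the roots of the denominator s^4 + 2s^3 - 13s^2 + 42s + 306 = 0.
No real roots exist; factor into two real quadratics: (s^2 - 6s + 18)(s^2 + 8s + 17) = 0.
Each quadratic gives a conjugate pair via the quadratic formula.

s = 3 + 3j, 3 - 3j, -4 + j, -4 - j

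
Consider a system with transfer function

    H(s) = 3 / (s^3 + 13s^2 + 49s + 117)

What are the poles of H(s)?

s = -2 + 3j, -2 - 3j, -9

The poles are the roots of the denominator s^3 + 13s^2 + 49s + 117 = 0.
Trying s = -9: the polynomial evaluates to 0, so (s + 9) is a factor.
Dividing out leaves s^2 + 4s + 13 = 0.
The quadratic formula then gives s = -2 ± 3j.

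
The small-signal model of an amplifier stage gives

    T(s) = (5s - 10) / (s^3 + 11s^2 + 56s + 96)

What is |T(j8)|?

|T(j8)| ≈ 0.06744

Substitute s = j8: numerator = -10 + j40, denominator = -608 - j64.
|T(j8)| = |-10 + j40| / |-608 - j64| = 41.231 / 611.36 ≈ 0.06744.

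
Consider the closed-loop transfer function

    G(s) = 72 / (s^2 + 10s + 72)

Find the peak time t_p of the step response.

t_p ≈ 0.4582 s

Comparing s^2 + 10s + 72 to s^2 + 2ζωₙs + ωₙ²: ωₙ = √72 ≈ 8.485 rad/s and ζ = 10/(2·√72) ≈ 0.5893.
ζωₙ = 10/2 = 5, so ω_d = ωₙ√(1−ζ²) = √(ωₙ² − (ζωₙ)²) = √(72 − 5²) = √47 ≈ 6.856 rad/s.
t_p = π/ω_d = π/6.856 ≈ 0.4582 s.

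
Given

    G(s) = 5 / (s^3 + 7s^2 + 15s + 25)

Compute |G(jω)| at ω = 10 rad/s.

Substitute s = j10: numerator = 5, denominator = -675 - j850.
|G(j10)| = |5| / |-675 - j850| = 5 / 1085.4 ≈ 0.004607.

|G(j10)| ≈ 0.004607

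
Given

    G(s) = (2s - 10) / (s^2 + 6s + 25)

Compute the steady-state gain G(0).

G(0) = -2/5 ≈ -0.4000

Set s = 0: G(0) = (-10) / (25) = -2/5.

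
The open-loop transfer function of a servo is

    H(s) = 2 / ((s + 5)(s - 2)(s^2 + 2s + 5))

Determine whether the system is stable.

unstable

The poles can be read from the denominator factors: s = -5, 2, -1 ± 2j.
Since the pole(s) at s = 2 lie in the right half-plane, the system is unstable.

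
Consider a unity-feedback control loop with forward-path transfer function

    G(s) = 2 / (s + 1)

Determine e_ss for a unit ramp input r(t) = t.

G(s) has no poles at the origin.
This is a Type 0 system; Kv = lim_{s→0} s·G(s) = 0, so the steady-state error for a ramp input is infinite.

e_ss = ∞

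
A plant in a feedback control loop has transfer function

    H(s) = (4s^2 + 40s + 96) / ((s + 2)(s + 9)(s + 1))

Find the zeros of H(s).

Set the numerator to zero: 4s^2 + 40s + 96 = 0, i.e. 4·(s^2 + 10s + 24) = 0.
Factoring: (s + 4)(s + 6) = 0.

s = -4, -6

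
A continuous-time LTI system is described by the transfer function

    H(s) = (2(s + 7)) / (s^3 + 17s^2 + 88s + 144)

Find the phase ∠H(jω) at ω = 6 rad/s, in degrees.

At s = j6: numerator = 14 + j12, denominator = -468 + j312.
∠H = ∠num − ∠den = 40.601° − (146.31°) = -105.7°.

∠H(j6) ≈ -105.7°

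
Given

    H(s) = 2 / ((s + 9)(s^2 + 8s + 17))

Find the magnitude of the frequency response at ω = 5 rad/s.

|H(j5)| ≈ 0.004762

Substitute s = j5: numerator = 2, denominator = -272 + j320.
|H(j5)| = |2| / |-272 + j320| = 2 / 419.98 ≈ 0.004762.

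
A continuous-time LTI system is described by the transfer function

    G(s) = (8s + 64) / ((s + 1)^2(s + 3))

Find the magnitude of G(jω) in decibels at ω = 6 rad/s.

|G(j6)|_dB ≈ -9.83 dB

Substitute s = j6: numerator = 64 + j48, denominator = -177 - j174.
|G(j6)| = |64 + j48| / |-177 - j174| = 80 / 248.20 ≈ 0.3223.
In decibels: 20·log₁₀(0.3223) ≈ -9.83 dB.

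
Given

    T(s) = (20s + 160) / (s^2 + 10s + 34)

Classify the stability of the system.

The poles can be read from the denominator factors: s = -5 + 3j, -5 - 3j.
Since all poles lie strictly in the left half-plane, the system is stable.

stable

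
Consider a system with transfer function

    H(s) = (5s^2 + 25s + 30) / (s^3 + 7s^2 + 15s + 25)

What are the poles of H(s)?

The poles are the roots of the denominator s^3 + 7s^2 + 15s + 25 = 0.
Trying s = -5: the polynomial evaluates to 0, so (s + 5) is a factor.
Dividing out leaves s^2 + 2s + 5 = 0.
The quadratic formula then gives s = -1 ± 2j.

s = -5, -1 ± 2j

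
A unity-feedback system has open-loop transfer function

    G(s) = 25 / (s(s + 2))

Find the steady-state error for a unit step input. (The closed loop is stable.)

e_ss = 0

G(s) has one pole at the origin.
This is a Type 1 system; for a step input the steady-state error is zero.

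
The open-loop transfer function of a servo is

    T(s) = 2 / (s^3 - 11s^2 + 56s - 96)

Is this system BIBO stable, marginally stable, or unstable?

The denominator s^3 - 11s^2 + 56s - 96 factors as (s^2 - 8s + 32)(s - 3), giving poles at s = 4 + 4j, 4 - 4j, 3.
Since the pole(s) at s = 4 ± 4j, 3 lie in the right half-plane, the system is unstable.

unstable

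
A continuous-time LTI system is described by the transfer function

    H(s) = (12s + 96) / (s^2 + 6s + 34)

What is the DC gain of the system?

H(0) = 48/17 ≈ 2.824

Set s = 0: H(0) = (96) / (34) = 48/17.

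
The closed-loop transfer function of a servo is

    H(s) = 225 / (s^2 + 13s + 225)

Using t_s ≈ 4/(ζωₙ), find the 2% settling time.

t_s ≈ 0.6154 s

Comparing s^2 + 13s + 225 to s^2 + 2ζωₙs + ωₙ²: ωₙ = 15 rad/s and ζ = 13/(2·15) ≈ 0.4333.
ζωₙ = 13/2 = 6.5, so t_s ≈ 4/(ζωₙ) = 4/6.5 ≈ 0.6154 s.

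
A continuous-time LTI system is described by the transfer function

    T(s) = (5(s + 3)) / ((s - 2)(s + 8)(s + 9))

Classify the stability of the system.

unstable

The poles can be read from the denominator factors: s = 2, -8, -9.
Since the pole(s) at s = 2 lie in the right half-plane, the system is unstable.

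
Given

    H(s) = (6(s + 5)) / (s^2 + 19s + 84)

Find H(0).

H(0) = 5/14 ≈ 0.3571

Set s = 0: H(0) = (30) / (84) = 5/14.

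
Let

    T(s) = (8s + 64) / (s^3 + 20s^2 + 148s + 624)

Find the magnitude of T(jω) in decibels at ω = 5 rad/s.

|T(j5)|_dB ≈ -18.4 dB

Substitute s = j5: numerator = 64 + j40, denominator = 124 + j615.
|T(j5)| = |64 + j40| / |124 + j615| = 75.472 / 627.38 ≈ 0.1203.
In decibels: 20·log₁₀(0.1203) ≈ -18.4 dB.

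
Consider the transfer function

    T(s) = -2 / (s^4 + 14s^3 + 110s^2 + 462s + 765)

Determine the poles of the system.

The poles are the roots of the denominator s^4 + 14s^3 + 110s^2 + 462s + 765 = 0.
No real roots exist; factor into two real quadratics: (s^2 + 6s + 45)(s^2 + 8s + 17) = 0.
Each quadratic gives a conjugate pair via the quadratic formula.

s = -3 ± 6j, -4 ± j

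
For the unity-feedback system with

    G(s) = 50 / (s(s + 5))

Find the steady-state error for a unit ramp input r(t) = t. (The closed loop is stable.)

e_ss = 0.1000

G(s) has one pole at the origin.
This is a Type 1 system. Kv = lim_{s→0} s·G(s) = 50/5 = 10.
e_ss = 1/Kv = 1/(10) = 1/10 ≈ 0.1000.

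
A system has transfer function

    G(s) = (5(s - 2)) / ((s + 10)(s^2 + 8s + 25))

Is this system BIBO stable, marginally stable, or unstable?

stable

The poles can be read from the denominator factors: s = -10, -4 ± 3j.
Since all poles lie strictly in the left half-plane, the system is stable.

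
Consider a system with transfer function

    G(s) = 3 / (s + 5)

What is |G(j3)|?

|G(j3)| ≈ 0.5145

Substitute s = j3: numerator = 3, denominator = 5 + j3.
|G(j3)| = |3| / |5 + j3| = 3 / 5.8310 ≈ 0.5145.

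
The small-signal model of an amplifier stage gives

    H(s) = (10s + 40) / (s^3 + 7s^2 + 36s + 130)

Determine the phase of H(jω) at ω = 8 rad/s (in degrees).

∠H(j8) ≈ -151.7°

At s = j8: numerator = 40 + j80, denominator = -318 - j224.
∠H = ∠num − ∠den = 63.435° − (-144.84°) = 208.3°, which wraps to -151.7°.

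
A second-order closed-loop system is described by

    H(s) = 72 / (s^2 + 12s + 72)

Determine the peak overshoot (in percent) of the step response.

%OS ≈ 4.32%

Comparing s^2 + 12s + 72 to s^2 + 2ζωₙs + ωₙ²: ωₙ = √72 ≈ 8.485 rad/s and ζ = 12/(2·√72) ≈ 0.7071.
%OS = 100·exp(−πζ/√(1−ζ²)) = 100·exp(−π·0.7071/√(1−0.7071²)) ≈ 4.32%.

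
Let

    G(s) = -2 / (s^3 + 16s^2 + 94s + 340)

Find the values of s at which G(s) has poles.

s = -3 + 5j, -3 - 5j, -10

The poles are the roots of the denominator s^3 + 16s^2 + 94s + 340 = 0.
Trying s = -10: the polynomial evaluates to 0, so (s + 10) is a factor.
Dividing out leaves s^2 + 6s + 34 = 0.
The quadratic formula then gives s = -3 ± 5j.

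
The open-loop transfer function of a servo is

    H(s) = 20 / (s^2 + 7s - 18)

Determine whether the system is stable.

unstable

The denominator s^2 + 7s - 18 factors as (s - 2)(s + 9), giving poles at s = 2, -9.
Since the pole(s) at s = 2 lie in the right half-plane, the system is unstable.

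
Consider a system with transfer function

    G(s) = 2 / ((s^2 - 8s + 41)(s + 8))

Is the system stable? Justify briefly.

The poles can be read from the denominator factors: s = 4 ± 5j, -8.
Since the pole(s) at s = 4 + 5j, 4 - 5j lie in the right half-plane, the system is unstable.

unstable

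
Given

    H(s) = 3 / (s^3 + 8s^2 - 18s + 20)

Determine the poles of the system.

The poles are the roots of the denominator s^3 + 8s^2 - 18s + 20 = 0.
Trying s = -10: the polynomial evaluates to 0, so (s + 10) is a factor.
Dividing out leaves s^2 - 2s + 2 = 0.
The quadratic formula then gives s = 1 ± 1j.

s = 1 ± j, -10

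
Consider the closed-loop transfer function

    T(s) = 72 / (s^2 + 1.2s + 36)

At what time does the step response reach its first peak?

Comparing s^2 + 1.2s + 36 to s^2 + 2ζωₙs + ωₙ²: ωₙ = 6 rad/s and ζ = 1.2/(2·6) = 0.1.
ζωₙ = 1.2/2 = 0.6, so ω_d = ωₙ√(1−ζ²) = √(ωₙ² − (ζωₙ)²) = √(36 − 0.6²) = √35.64 ≈ 5.970 rad/s.
t_p = π/ω_d = π/5.970 ≈ 0.5262 s.

t_p ≈ 0.5262 s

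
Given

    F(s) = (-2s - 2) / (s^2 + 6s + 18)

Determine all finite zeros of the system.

Set the numerator to zero: -2s - 2 = 0, i.e. -2·(s + 1) = 0.
So s = -1.

s = -1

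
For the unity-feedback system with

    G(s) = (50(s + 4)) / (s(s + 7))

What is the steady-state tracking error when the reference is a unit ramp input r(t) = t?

e_ss = 0.03500

G(s) has one pole at the origin.
This is a Type 1 system. Kv = lim_{s→0} s·G(s) = 200/7.
e_ss = 1/Kv = 1/(200/7) = 7/200 ≈ 0.03500.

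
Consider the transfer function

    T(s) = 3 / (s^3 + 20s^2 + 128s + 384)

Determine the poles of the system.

s = -4 + 4j, -4 - 4j, -12

The poles are the roots of the denominator s^3 + 20s^2 + 128s + 384 = 0.
Trying s = -12: the polynomial evaluates to 0, so (s + 12) is a factor.
Dividing out leaves s^2 + 8s + 32 = 0.
The quadratic formula then gives s = -4 ± 4j.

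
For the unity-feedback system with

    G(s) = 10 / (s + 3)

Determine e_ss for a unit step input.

G(s) has no poles at the origin.
This is a Type 0 system. Kp = lim_{s→0} G(s) = 10/3.
e_ss = 1/(1 + Kp) = 1/(1 + 10/3) = 3/13 ≈ 0.2308.

e_ss = 0.2308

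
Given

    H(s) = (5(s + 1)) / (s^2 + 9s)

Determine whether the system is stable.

The denominator s^2 + 9s factors as s(s + 9), giving poles at s = 0, -9.
Since the simple pole(s) at s = 0 lie on the jω-axis with none in the right half-plane, the system is marginally stable.

marginally stable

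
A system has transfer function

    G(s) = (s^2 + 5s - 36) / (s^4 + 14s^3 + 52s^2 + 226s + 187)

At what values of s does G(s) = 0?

s = 4, -9

Set the numerator to zero: s^2 + 5s - 36 = 0.
Factoring: (s - 4)(s + 9) = 0.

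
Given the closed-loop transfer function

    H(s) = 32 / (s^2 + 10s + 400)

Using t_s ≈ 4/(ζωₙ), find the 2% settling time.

t_s ≈ 0.8000 s

Comparing s^2 + 10s + 400 to s^2 + 2ζωₙs + ωₙ²: ωₙ = 20 rad/s and ζ = 10/(2·20) = 0.25.
ζωₙ = 10/2 = 5, so t_s ≈ 4/(ζωₙ) = 4/5 = 0.8000 s.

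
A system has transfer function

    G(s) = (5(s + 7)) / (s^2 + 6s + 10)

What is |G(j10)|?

Substitute s = j10: numerator = 35 + j50, denominator = -90 + j60.
|G(j10)| = |35 + j50| / |-90 + j60| = 61.033 / 108.17 ≈ 0.5642.

|G(j10)| ≈ 0.5642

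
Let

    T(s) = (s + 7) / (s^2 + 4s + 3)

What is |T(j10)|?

|T(j10)| ≈ 0.1163

Substitute s = j10: numerator = 7 + j10, denominator = -97 + j40.
|T(j10)| = |7 + j10| / |-97 + j40| = 12.207 / 104.92 ≈ 0.1163.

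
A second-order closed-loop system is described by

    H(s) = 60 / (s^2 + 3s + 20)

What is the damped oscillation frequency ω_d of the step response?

ω_d ≈ 4.213 rad/s

Comparing s^2 + 3s + 20 to s^2 + 2ζωₙs + ωₙ²: ωₙ = √20 ≈ 4.472 rad/s and ζ = 3/(2·√20) ≈ 0.3354.
ζωₙ = 3/2 = 1.5, so ω_d = ωₙ√(1−ζ²) = √(ωₙ² − (ζωₙ)²) = √(20 − 1.5²) = √17.75 ≈ 4.213 rad/s.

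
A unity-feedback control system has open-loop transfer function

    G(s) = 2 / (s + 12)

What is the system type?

Type 0

The denominator has no factor of s at the origin — no free integrator — so this is a Type 0 system.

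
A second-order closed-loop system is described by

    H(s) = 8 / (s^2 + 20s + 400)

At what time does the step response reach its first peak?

Comparing s^2 + 20s + 400 to s^2 + 2ζωₙs + ωₙ²: ωₙ = 20 rad/s and ζ = 20/(2·20) = 0.5.
ζωₙ = 20/2 = 10, so ω_d = ωₙ√(1−ζ²) = √(ωₙ² − (ζωₙ)²) = √(400 − 10²) = √300 ≈ 17.32 rad/s.
t_p = π/ω_d = π/17.32 ≈ 0.1814 s.

t_p ≈ 0.1814 s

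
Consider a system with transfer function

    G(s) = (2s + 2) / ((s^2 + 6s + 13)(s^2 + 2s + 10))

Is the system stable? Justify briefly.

The poles can be read from the denominator factors: s = -3 ± 2j, -1 ± 3j.
Since all poles lie strictly in the left half-plane, the system is stable.

stable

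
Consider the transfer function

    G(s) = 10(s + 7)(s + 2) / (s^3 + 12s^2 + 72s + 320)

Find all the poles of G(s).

The poles are the roots of the denominator s^3 + 12s^2 + 72s + 320 = 0.
Trying s = -8: the polynomial evaluates to 0, so (s + 8) is a factor.
Dividing out leaves s^2 + 4s + 40 = 0.
The quadratic formula then gives s = -2 ± 6j.

s = -2 + 6j, -2 - 6j, -8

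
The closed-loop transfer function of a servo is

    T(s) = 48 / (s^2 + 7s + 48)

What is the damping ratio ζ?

Compare the denominator to the standard form s^2 + 2ζωₙs + ωₙ².
ωₙ² = 48, so ωₙ = √48 ≈ 6.928 rad/s.
2ζωₙ = 7, so ζ = 7/(2·√48) ≈ 0.5052.

ζ ≈ 0.5052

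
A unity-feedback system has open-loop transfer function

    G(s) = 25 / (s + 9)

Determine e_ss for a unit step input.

G(s) has no poles at the origin.
This is a Type 0 system. Kp = lim_{s→0} G(s) = 25/9.
e_ss = 1/(1 + Kp) = 1/(1 + 25/9) = 9/34 ≈ 0.2647.

e_ss = 0.2647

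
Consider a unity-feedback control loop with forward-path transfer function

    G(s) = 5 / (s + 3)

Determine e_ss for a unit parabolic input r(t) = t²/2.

G(s) has no poles at the origin.
This is a Type 0 system; Ka = lim_{s→0} s^2·G(s) = 0, so the steady-state error for a parabola input is infinite.

e_ss = ∞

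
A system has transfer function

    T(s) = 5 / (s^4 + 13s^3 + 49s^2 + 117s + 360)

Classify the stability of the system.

marginally stable

The denominator s^4 + 13s^3 + 49s^2 + 117s + 360 factors as (s^2 + 9)(s + 8)(s + 5), giving poles at s = ±3j, -8, -5.
Since the simple pole(s) at s = ±3j lie on the jω-axis with none in the right half-plane, the system is marginally stable.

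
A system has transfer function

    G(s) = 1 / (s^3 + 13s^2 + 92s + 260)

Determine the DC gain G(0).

Set s = 0: G(0) = (1) / (260) = 1/260.

G(0) = 1/260 ≈ 0.003846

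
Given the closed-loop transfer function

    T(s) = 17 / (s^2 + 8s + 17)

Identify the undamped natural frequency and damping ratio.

ωₙ ≈ 4.123 rad/s, ζ ≈ 0.9701

Compare the denominator to the standard form s^2 + 2ζωₙs + ωₙ².
ωₙ² = 17, so ωₙ = √17 ≈ 4.123 rad/s.
2ζωₙ = 8, so ζ = 8/(2·√17) ≈ 0.9701.
With ζ = 0.9701 the response is underdamped.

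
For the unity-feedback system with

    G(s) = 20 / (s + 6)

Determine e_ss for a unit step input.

G(s) has no poles at the origin.
This is a Type 0 system. Kp = lim_{s→0} G(s) = 20/6 = 10/3.
e_ss = 1/(1 + Kp) = 1/(1 + 10/3) = 3/13 ≈ 0.2308.

e_ss = 0.2308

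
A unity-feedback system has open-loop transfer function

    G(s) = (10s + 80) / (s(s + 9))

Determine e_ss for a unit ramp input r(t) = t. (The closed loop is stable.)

e_ss = 0.1125

G(s) has one pole at the origin.
This is a Type 1 system. Kv = lim_{s→0} s·G(s) = 80/9.
e_ss = 1/Kv = 1/(80/9) = 9/80 ≈ 0.1125.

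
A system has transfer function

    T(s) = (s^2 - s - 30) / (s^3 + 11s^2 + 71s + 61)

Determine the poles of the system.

s = -5 ± 6j, -1

The poles are the roots of the denominator s^3 + 11s^2 + 71s + 61 = 0.
Trying s = -1: the polynomial evaluates to 0, so (s + 1) is a factor.
Dividing out leaves s^2 + 10s + 61 = 0.
The quadratic formula then gives s = -5 ± 6j.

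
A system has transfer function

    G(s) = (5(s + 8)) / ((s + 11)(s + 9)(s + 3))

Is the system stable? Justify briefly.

stable

The poles can be read from the denominator factors: s = -11, -9, -3.
Since all poles lie strictly in the left half-plane, the system is stable.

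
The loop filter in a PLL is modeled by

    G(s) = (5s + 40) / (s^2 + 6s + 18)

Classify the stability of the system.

The denominator s^2 + 6s + 18 factors as (s^2 + 6s + 18), giving poles at s = -3 + 3j, -3 - 3j.
Since all poles lie strictly in the left half-plane, the system is stable.

stable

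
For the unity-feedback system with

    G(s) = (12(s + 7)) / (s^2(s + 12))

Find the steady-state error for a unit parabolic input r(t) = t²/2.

G(s) has 2 poles at the origin.
This is a Type 2 system. Ka = lim_{s→0} s^2·G(s) = 84/12 = 7.
e_ss = 1/Ka = 1/(7) = 1/7 ≈ 0.1429.

e_ss = 0.1429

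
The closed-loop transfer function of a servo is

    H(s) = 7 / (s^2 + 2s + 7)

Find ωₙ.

Compare the denominator to the standard form s^2 + 2ζωₙs + ωₙ².
ωₙ² = 7, so ωₙ = √7 ≈ 2.646 rad/s.

ωₙ ≈ 2.646 rad/s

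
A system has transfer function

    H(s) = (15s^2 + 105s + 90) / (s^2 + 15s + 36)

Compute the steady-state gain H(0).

H(0) = 5/2 ≈ 2.500

Set s = 0: H(0) = (90) / (36) = 5/2.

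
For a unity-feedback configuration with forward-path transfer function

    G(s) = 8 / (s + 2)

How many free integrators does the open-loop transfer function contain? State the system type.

Type 0

The denominator has no factor of s at the origin — no free integrator — so this is a Type 0 system.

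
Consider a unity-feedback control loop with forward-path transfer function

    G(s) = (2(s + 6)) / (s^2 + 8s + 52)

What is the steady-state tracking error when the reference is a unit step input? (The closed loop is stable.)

e_ss = 0.8125

G(s) has no poles at the origin.
This is a Type 0 system. Kp = lim_{s→0} G(s) = 12/52 = 3/13.
e_ss = 1/(1 + Kp) = 1/(1 + 3/13) = 13/16 ≈ 0.8125.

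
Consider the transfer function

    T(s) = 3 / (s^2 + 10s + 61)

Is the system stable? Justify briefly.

stable

The denominator s^2 + 10s + 61 factors as (s^2 + 10s + 61), giving poles at s = -5 + 6j, -5 - 6j.
Since all poles lie strictly in the left half-plane, the system is stable.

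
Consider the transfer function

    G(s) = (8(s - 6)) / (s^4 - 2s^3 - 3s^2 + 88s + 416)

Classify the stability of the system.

The denominator s^4 - 2s^3 - 3s^2 + 88s + 416 factors as (s^2 - 8s + 32)(s^2 + 6s + 13), giving poles at s = 4 ± 4j, -3 ± 2j.
Since the pole(s) at s = 4 + 4j, 4 - 4j lie in the right half-plane, the system is unstable.

unstable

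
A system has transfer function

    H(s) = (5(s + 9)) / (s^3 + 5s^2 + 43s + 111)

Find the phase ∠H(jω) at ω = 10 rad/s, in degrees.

∠H(j10) ≈ 172.3°

At s = j10: numerator = 45 + j50, denominator = -389 - j570.
∠H = ∠num − ∠den = 48.013° − (-124.31°) = 172.3°.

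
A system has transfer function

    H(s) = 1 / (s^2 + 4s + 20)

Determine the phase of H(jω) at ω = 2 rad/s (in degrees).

∠H(j2) ≈ -26.57°

At s = j2: numerator = 1, denominator = 16 + j8.
∠H = ∠num − ∠den = 0° − (26.565°) = -26.57°.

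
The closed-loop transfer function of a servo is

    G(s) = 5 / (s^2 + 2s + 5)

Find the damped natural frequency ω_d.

ω_d = 2 rad/s

Comparing s^2 + 2s + 5 to s^2 + 2ζωₙs + ωₙ²: ωₙ = √5 ≈ 2.236 rad/s and ζ = 2/(2·√5) ≈ 0.4472.
ζωₙ = 2/2 = 1, so ω_d = ωₙ√(1−ζ²) = √(ωₙ² − (ζωₙ)²) = √(5 − 1²) = √4 = 2 rad/s.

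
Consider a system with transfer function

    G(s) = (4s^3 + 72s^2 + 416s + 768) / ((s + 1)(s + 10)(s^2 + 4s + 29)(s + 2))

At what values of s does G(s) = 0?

Set the numerator to zero: 4s^3 + 72s^2 + 416s + 768 = 0, i.e. 4·(s^3 + 18s^2 + 104s + 192) = 0.
Factoring: (s + 6)(s + 4)(s + 8) = 0.

s = -6, -4, -8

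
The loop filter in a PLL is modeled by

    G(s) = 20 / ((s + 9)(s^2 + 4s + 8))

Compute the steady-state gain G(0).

At s = 0 each factor (s + a) contributes a and each (s^2 + bs + c) contributes c.
G(0) = 20·1 / ((9) · (8)) = 20/72 = 5/18.

G(0) = 5/18 ≈ 0.2778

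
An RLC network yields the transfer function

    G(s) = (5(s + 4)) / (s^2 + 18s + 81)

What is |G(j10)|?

|G(j10)| ≈ 0.2975

Substitute s = j10: numerator = 20 + j50, denominator = -19 + j180.
|G(j10)| = |20 + j50| / |-19 + j180| = 53.852 / 181 ≈ 0.2975.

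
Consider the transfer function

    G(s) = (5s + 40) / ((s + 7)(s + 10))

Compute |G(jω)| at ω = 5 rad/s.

|G(j5)| ≈ 0.4904

Substitute s = j5: numerator = 40 + j25, denominator = 45 + j85.
|G(j5)| = |40 + j25| / |45 + j85| = 47.170 / 96.177 ≈ 0.4904.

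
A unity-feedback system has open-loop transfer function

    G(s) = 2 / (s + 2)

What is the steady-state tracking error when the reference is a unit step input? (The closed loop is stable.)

e_ss = 0.5000

G(s) has no poles at the origin.
This is a Type 0 system. Kp = lim_{s→0} G(s) = 2/2 = 1.
e_ss = 1/(1 + Kp) = 1/(1 + 1) = 1/2 ≈ 0.5000.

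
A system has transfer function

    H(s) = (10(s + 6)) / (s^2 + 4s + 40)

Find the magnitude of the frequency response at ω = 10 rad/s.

|H(j10)| ≈ 1.617

Substitute s = j10: numerator = 60 + j100, denominator = -60 + j40.
|H(j10)| = |60 + j100| / |-60 + j40| = 116.62 / 72.111 ≈ 1.617.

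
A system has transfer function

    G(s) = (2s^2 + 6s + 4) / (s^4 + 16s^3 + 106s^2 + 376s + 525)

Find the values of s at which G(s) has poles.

s = -7, -3 ± 4j, -3

The poles are the roots of the denominator s^4 + 16s^3 + 106s^2 + 376s + 525 = 0.
Trying s = -7: the polynomial evaluates to 0, so (s + 7) is a factor.
Dividing out leaves s^3 + 9s^2 + 43s + 75 = 0.
This factors further as (s^2 + 6s + 25)(s + 3) = 0.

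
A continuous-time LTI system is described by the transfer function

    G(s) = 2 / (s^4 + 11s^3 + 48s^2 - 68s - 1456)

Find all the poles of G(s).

s = -4 ± 6j, 4, -7

The poles are the roots of the denominator s^4 + 11s^3 + 48s^2 - 68s - 1456 = 0.
Trying s = 4: the polynomial evaluates to 0, so (s - 4) is a factor.
Dividing out leaves s^3 + 15s^2 + 108s + 364 = 0.
This factors further as (s^2 + 8s + 52)(s + 7) = 0.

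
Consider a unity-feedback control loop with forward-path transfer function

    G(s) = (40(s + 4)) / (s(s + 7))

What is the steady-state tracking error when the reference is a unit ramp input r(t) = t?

e_ss = 0.04375

G(s) has one pole at the origin.
This is a Type 1 system. Kv = lim_{s→0} s·G(s) = 160/7.
e_ss = 1/Kv = 1/(160/7) = 7/160 ≈ 0.04375.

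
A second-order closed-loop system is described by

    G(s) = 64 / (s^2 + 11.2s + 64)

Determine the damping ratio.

ζ = 0.7

Compare the denominator to the standard form s^2 + 2ζωₙs + ωₙ².
ωₙ² = 64, so ωₙ = 8 rad/s.
2ζωₙ = 11.2, so ζ = 11.2/(2·8) = 0.7.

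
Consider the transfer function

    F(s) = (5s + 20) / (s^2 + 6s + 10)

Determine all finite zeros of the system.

s = -4

Set the numerator to zero: 5s + 20 = 0, i.e. 5·(s + 4) = 0.
So s = -4.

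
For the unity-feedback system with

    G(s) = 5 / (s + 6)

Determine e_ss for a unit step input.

G(s) has no poles at the origin.
This is a Type 0 system. Kp = lim_{s→0} G(s) = 5/6.
e_ss = 1/(1 + Kp) = 1/(1 + 5/6) = 6/11 ≈ 0.5455.

e_ss = 0.5455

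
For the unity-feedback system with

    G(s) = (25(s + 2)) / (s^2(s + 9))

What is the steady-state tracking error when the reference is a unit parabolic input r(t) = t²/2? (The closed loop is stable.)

e_ss = 0.1800

G(s) has 2 poles at the origin.
This is a Type 2 system. Ka = lim_{s→0} s^2·G(s) = 50/9.
e_ss = 1/Ka = 1/(50/9) = 9/50 ≈ 0.1800.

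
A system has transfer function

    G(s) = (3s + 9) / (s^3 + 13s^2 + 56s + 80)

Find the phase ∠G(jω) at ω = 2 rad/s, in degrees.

At s = j2: numerator = 9 + j6, denominator = 28 + j104.
∠G = ∠num − ∠den = 33.690° − (74.932°) = -41.24°.

∠G(j2) ≈ -41.24°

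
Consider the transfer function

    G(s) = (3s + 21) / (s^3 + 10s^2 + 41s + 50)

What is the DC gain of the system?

Set s = 0: G(0) = (21) / (50) = 21/50.

G(0) = 21/50 ≈ 0.4200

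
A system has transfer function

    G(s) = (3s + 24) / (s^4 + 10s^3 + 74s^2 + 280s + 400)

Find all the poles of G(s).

s = -3 ± j, -2 ± 6j

The poles are the roots of the denominator s^4 + 10s^3 + 74s^2 + 280s + 400 = 0.
No real roots exist; factor into two real quadratics: (s^2 + 6s + 10)(s^2 + 4s + 40) = 0.
Each quadratic gives a conjugate pair via the quadratic formula.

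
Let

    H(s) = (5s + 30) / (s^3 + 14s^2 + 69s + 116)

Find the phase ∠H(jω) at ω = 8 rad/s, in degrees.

At s = j8: numerator = 30 + j40, denominator = -780 + j40.
∠H = ∠num − ∠den = 53.130° − (177.06°) = -123.9°.

∠H(j8) ≈ -123.9°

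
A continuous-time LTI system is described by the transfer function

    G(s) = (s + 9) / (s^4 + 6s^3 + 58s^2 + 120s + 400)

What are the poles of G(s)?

The poles are the roots of the denominator s^4 + 6s^3 + 58s^2 + 120s + 400 = 0.
No real roots exist; factor into two real quadratics: (s^2 + 2s + 10)(s^2 + 4s + 40) = 0.
Each quadratic gives a conjugate pair via the quadratic formula.

s = -1 ± 3j, -2 ± 6j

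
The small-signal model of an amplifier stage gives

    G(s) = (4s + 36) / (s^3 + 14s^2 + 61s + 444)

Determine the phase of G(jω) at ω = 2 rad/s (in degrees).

At s = j2: numerator = 36 + j8, denominator = 388 + j114.
∠G = ∠num − ∠den = 12.529° − (16.374°) = -3.845°.

∠G(j2) ≈ -3.845°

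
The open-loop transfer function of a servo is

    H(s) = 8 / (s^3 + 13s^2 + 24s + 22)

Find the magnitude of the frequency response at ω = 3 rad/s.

|H(j3)| ≈ 0.07610

Substitute s = j3: numerator = 8, denominator = -95 + j45.
|H(j3)| = |8| / |-95 + j45| = 8 / 105.12 ≈ 0.07610.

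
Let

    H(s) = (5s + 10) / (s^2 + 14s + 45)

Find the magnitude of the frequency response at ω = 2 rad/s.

Substitute s = j2: numerator = 10 + j10, denominator = 41 + j28.
|H(j2)| = |10 + j10| / |41 + j28| = 14.142 / 49.649 ≈ 0.2848.

|H(j2)| ≈ 0.2848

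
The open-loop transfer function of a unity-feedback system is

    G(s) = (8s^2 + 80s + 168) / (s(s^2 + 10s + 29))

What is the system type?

Type 1

The denominator has 1 factor of s at the origin (free integrator), so this is a Type 1 system.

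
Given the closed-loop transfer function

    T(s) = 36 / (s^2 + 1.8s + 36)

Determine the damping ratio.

Compare the denominator to the standard form s^2 + 2ζωₙs + ωₙ².
ωₙ² = 36, so ωₙ = 6 rad/s.
2ζωₙ = 1.8, so ζ = 1.8/(2·6) = 0.15.

ζ = 0.15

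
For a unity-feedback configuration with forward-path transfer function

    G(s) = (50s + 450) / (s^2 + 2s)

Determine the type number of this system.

Type 1

Factor s from the denominator: s^2 + 2s = s·(s + 2).
There is 1 pole at the origin, so the system is Type 1.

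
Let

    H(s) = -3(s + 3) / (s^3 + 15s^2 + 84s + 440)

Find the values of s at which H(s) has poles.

s = -2 ± 6j, -11

The poles are the roots of the denominator s^3 + 15s^2 + 84s + 440 = 0.
Trying s = -11: the polynomial evaluates to 0, so (s + 11) is a factor.
Dividing out leaves s^2 + 4s + 40 = 0.
The quadratic formula then gives s = -2 ± 6j.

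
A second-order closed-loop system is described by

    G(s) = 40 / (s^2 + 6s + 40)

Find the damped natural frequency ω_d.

ω_d ≈ 5.568 rad/s

Comparing s^2 + 6s + 40 to s^2 + 2ζωₙs + ωₙ²: ωₙ = √40 ≈ 6.325 rad/s and ζ = 6/(2·√40) ≈ 0.4743.
ζωₙ = 6/2 = 3, so ω_d = ωₙ√(1−ζ²) = √(ωₙ² − (ζωₙ)²) = √(40 − 3²) = √31 ≈ 5.568 rad/s.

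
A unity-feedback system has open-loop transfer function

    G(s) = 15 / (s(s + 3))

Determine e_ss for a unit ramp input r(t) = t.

e_ss = 0.2000

G(s) has one pole at the origin.
This is a Type 1 system. Kv = lim_{s→0} s·G(s) = 15/3 = 5.
e_ss = 1/Kv = 1/(5) = 1/5 ≈ 0.2000.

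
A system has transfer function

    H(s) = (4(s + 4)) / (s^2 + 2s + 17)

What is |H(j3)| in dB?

Substitute s = j3: numerator = 16 + j12, denominator = 8 + j6.
|H(j3)| = |16 + j12| / |8 + j6| = 20 / 10 = 2.
In decibels: 20·log₁₀(2) ≈ 6.02 dB.

|H(j3)|_dB ≈ 6.02 dB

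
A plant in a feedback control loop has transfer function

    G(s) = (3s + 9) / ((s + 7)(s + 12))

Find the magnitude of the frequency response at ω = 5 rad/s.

|G(j5)| ≈ 0.1564

Substitute s = j5: numerator = 9 + j15, denominator = 59 + j95.
|G(j5)| = |9 + j15| / |59 + j95| = 17.493 / 111.83 ≈ 0.1564.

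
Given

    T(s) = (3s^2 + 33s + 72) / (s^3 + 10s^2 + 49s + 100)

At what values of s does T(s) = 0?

s = -3, -8

Set the numerator to zero: 3s^2 + 33s + 72 = 0, i.e. 3·(s^2 + 11s + 24) = 0.
Factoring: (s + 3)(s + 8) = 0.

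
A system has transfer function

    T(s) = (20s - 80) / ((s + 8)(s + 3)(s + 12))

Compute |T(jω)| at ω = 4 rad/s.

|T(j4)| = 0.2000

Substitute s = j4: numerator = -80 + j80, denominator = -80 + j560.
|T(j4)| = |-80 + j80| / |-80 + j560| = 113.14 / 565.69 = 0.2000.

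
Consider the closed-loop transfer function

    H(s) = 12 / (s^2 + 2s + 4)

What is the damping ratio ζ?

ζ = 0.5

Compare the denominator to the standard form s^2 + 2ζωₙs + ωₙ².
ωₙ² = 4, so ωₙ = 2 rad/s.
2ζωₙ = 2, so ζ = 2/(2·2) = 0.5.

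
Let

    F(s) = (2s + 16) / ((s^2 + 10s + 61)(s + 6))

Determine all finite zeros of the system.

s = -8

Set the numerator to zero: 2s + 16 = 0, i.e. 2·(s + 8) = 0.
So s = -8.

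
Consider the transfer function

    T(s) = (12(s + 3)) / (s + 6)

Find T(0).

At s = 0 each factor (s + a) contributes a and each (s^2 + bs + c) contributes c.
T(0) = 12·(3) / ((6)) = 36/6 = 6.

T(0) = 6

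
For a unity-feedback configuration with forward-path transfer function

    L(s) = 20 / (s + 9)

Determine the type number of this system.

Type 0

The denominator has no factor of s at the origin — no free integrator — so this is a Type 0 system.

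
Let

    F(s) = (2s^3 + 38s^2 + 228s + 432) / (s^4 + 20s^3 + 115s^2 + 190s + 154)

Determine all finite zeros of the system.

Set the numerator to zero: 2s^3 + 38s^2 + 228s + 432 = 0, i.e. 2·(s^3 + 19s^2 + 114s + 216) = 0.
Factoring: (s + 6)(s + 4)(s + 9) = 0.

s = -6, -4, -9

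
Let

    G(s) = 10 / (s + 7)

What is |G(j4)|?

|G(j4)| ≈ 1.240

Substitute s = j4: numerator = 10, denominator = 7 + j4.
|G(j4)| = |10| / |7 + j4| = 10 / 8.0623 ≈ 1.240.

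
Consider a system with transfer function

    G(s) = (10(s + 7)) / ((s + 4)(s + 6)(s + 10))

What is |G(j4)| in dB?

|G(j4)|_dB ≈ -14.7 dB

Substitute s = j4: numerator = 70 + j40, denominator = -80 + j432.
|G(j4)| = |70 + j40| / |-80 + j432| = 80.623 / 439.34 ≈ 0.1835.
In decibels: 20·log₁₀(0.1835) ≈ -14.7 dB.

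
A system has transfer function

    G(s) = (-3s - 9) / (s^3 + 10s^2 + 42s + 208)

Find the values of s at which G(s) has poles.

The poles are the roots of the denominator s^3 + 10s^2 + 42s + 208 = 0.
Trying s = -8: the polynomial evaluates to 0, so (s + 8) is a factor.
Dividing out leaves s^2 + 2s + 26 = 0.
The quadratic formula then gives s = -1 ± 5j.

s = -1 ± 5j, -8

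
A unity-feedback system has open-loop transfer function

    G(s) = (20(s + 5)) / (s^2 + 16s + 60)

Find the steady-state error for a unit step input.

G(s) has no poles at the origin.
This is a Type 0 system. Kp = lim_{s→0} G(s) = 100/60 = 5/3.
e_ss = 1/(1 + Kp) = 1/(1 + 5/3) = 3/8 ≈ 0.3750.

e_ss = 0.3750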